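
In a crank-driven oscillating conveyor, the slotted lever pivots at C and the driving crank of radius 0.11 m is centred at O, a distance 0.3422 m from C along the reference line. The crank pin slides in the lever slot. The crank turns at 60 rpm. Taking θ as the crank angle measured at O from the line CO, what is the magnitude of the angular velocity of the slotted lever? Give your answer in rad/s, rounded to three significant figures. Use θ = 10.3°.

1.52

ω = 6.283 rad/s (from 60 rpm).
Crank pin A relative to C: A = (d + r cosθ, r sinθ); lever angle φ = atan2(r sinθ, d + r cosθ).
Differentiating tanφ: φ̇ = rω(d cosθ + r)/(d² + r² + 2dr cosθ).
d² + r² + 2dr cosθ = |CA|² = 0.203272 m²;  d cosθ + r = +0.44669 m.
|ω_lever| = |0.11·6.283·+0.44669| / 0.203272 = 1.5188 rad/s.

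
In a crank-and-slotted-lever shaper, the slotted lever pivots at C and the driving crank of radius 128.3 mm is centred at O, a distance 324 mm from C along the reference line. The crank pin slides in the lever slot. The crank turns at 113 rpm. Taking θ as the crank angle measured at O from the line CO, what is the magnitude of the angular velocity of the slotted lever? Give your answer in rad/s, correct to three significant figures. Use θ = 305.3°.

ω = 11.83 rad/s (from 113 rpm).
Crank pin A relative to C: A = (d + r cosθ, r sinθ); lever angle φ = atan2(r sinθ, d + r cosθ).
Differentiating tanφ: φ̇ = rω(d cosθ + r)/(d² + r² + 2dr cosθ).
d² + r² + 2dr cosθ = |CA|² = 0.169479 m²;  d cosθ + r = +0.31553 m.
|ω_lever| = |0.1283·11.83·+0.31553| / 0.169479 = 2.8265 rad/s.

2.83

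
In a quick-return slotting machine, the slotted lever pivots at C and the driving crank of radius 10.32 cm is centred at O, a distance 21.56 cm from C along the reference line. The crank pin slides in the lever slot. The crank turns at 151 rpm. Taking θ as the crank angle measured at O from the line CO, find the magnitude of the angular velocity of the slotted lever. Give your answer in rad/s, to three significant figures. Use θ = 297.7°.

ω = 15.81 rad/s (from 151 rpm).
Crank pin A relative to C: A = (d + r cosθ, r sinθ); lever angle φ = atan2(r sinθ, d + r cosθ).
Differentiating tanφ: φ̇ = rω(d cosθ + r)/(d² + r² + 2dr cosθ).
d² + r² + 2dr cosθ = |CA|² = 0.077819 m²;  d cosθ + r = +0.20342 m.
|ω_lever| = |0.1032·15.81·+0.20342| / 0.077819 = 4.2657 rad/s.

4.27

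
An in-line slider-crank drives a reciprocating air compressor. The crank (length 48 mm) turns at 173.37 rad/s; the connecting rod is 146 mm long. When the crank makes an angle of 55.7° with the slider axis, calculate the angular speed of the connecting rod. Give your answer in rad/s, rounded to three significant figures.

ω = 173.4 rad/s
The rod makes angle φ with the slider axis where L sinφ = r sinθ; differentiating, L cosφ·φ̇ = r ω cosθ.
L cosφ = √(L² − r² sin²θ) = 0.14051 m.
|ω_rod| = r ω |cosθ| / √(L² − r² sin²θ) = 0.048·173.4·0.56353/0.14051 = 33.375 rad/s.

33.4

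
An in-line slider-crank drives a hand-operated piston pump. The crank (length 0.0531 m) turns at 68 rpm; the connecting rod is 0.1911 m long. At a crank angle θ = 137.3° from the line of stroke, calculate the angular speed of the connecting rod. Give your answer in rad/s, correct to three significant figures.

1.48

ω = 7.121 rad/s (converted from 68 rpm).
The rod makes angle φ with the slider axis where L sinφ = r sinθ; differentiating, L cosφ·φ̇ = r ω cosθ.
L cosφ = √(L² − r² sin²θ) = 0.18768 m.
|ω_rod| = r ω |cosθ| / √(L² − r² sin²θ) = 0.0531·7.121·0.73491/0.18768 = 1.4807 rad/s.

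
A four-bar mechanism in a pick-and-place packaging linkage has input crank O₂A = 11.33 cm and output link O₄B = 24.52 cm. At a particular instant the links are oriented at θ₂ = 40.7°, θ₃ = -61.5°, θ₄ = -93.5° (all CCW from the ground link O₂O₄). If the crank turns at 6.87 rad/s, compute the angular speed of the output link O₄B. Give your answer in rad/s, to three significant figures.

ω₂ = 6.87 rad/s
Differentiating the loop-closure r₂e^{iθ₂}+r₃e^{iθ₃}=r₁+r₄e^{iθ₄} gives r₂ω₂e^{iθ₂}+r₃ω₃e^{iθ₃}=r₄ω₄e^{iθ₄}.
Eliminating the other unknown: ω₄ = r₂ω₂ sin(θ₂−θ₃) / [r₄ sin(θ₄−θ₃)].
Numerator sine = +0.97742; denominator sine = -0.52992.
Result = 0.1133·6.87·(+0.97742) / (0.2452·(-0.52992)) = -5.8551 rad/s; magnitude 5.8551 rad/s.

5.86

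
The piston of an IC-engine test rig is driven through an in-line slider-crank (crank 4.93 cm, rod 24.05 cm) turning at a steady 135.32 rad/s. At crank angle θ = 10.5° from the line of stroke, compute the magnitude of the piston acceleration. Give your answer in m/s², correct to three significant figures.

ω = 135.3 rad/s
x(θ) = r cosθ + √(L² − r² sin²θ); with ω constant, a = ω²·d²x/dθ².
d²x/dθ² = −r cosθ − r²(cos2θ)/√u − r⁴ sin²2θ/(4u^{3/2}),  u = L² − r² sin²θ = 0.0577595 m².
Substituting r = 0.0493 m, L = 0.2405 m, θ = 10.5°: d²x/dθ² = -0.057929 m.
a = ω²·d²x/dθ² = (135.3)²·(-0.057929) = -1060.8 m/s²;  |a| = 1060.8 m/s².

1060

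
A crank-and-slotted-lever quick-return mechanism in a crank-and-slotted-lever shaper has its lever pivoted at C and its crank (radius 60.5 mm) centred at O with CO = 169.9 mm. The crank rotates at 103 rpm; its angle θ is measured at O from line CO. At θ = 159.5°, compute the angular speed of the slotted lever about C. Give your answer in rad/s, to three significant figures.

4.85

ω = 10.79 rad/s (from 103 rpm).
Crank pin A relative to C: A = (d + r cosθ, r sinθ); lever angle φ = atan2(r sinθ, d + r cosθ).
Differentiating tanφ: φ̇ = rω(d cosθ + r)/(d² + r² + 2dr cosθ).
d² + r² + 2dr cosθ = |CA|² = 0.0132702 m²;  d cosθ + r = -0.098641 m.
|ω_lever| = |0.0605·10.79·-0.098641| / 0.0132702 = 4.8506 rad/s.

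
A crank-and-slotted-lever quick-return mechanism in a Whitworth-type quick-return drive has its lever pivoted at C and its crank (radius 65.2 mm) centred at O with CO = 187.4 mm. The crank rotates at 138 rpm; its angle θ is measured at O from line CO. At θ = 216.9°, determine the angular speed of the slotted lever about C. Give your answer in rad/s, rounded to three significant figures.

ω = 14.45 rad/s (from 138 rpm).
Crank pin A relative to C: A = (d + r cosθ, r sinθ); lever angle φ = atan2(r sinθ, d + r cosθ).
Differentiating tanφ: φ̇ = rω(d cosθ + r)/(d² + r² + 2dr cosθ).
d² + r² + 2dr cosθ = |CA|² = 0.0198279 m²;  d cosθ + r = -0.084661 m.
|ω_lever| = |0.0652·14.45·-0.084661| / 0.0198279 = 4.0231 rad/s.

4.02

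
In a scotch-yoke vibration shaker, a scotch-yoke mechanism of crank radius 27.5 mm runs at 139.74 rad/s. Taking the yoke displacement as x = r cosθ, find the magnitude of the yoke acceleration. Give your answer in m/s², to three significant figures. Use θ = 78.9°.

103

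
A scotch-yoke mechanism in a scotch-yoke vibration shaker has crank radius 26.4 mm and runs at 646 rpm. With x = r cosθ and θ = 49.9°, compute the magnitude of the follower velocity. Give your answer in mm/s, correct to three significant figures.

ω = 67.65 rad/s (from 646 rpm).
x = r cosθ ⇒ ẋ = −rω sinθ.
|v| = rω|sinθ| = 0.0264·67.65·|sin 49.9°| = 1.3661 m/s = 1366.1 mm/s.

1370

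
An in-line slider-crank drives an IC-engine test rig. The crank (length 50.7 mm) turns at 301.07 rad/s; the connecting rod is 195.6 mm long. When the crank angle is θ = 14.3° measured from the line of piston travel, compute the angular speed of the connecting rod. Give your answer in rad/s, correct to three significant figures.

ω = 301.1 rad/s
The rod makes angle φ with the slider axis where L sinφ = r sinθ; differentiating, L cosφ·φ̇ = r ω cosθ.
L cosφ = √(L² − r² sin²θ) = 0.1952 m.
|ω_rod| = r ω |cosθ| / √(L² − r² sin²θ) = 0.0507·301.1·0.96902/0.1952 = 75.776 rad/s.

75.8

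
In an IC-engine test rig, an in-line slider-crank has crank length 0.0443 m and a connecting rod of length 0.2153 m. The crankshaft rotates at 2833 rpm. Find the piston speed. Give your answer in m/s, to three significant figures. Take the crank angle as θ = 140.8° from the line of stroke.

6.97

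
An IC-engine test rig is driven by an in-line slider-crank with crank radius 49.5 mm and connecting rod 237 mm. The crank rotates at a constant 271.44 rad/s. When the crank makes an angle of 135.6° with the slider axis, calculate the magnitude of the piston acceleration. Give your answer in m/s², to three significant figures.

2580

ω = 271.4 rad/s
x(θ) = r cosθ + √(L² − r² sin²θ); with ω constant, a = ω²·d²x/dθ².
d²x/dθ² = −r cosθ − r²(cos2θ)/√u − r⁴ sin²2θ/(4u^{3/2}),  u = L² − r² sin²θ = 0.0549695 m².
Substituting r = 0.0495 m, L = 0.237 m, θ = 135.6°: d²x/dθ² = +0.035031 m.
a = ω²·d²x/dθ² = (271.4)²·(+0.035031) = +2581.1 m/s²;  |a| = 2581.1 m/s².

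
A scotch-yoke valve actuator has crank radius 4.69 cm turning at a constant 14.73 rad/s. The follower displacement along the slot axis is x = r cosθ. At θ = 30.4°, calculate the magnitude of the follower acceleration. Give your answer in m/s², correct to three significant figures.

8.78

ω = 14.73 rad/s
x = r cosθ ⇒ ẍ = −rω² cosθ (ω constant).
|a| = rω²|cosθ| = 0.0469·(14.73)²·|cos 30.4°| = 8.777 m/s².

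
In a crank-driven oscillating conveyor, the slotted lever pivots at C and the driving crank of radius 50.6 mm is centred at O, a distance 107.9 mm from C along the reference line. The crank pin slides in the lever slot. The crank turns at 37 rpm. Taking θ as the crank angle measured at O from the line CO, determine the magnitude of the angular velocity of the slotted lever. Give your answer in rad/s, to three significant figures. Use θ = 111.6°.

0.209

ω = 3.875 rad/s (from 37 rpm).
Crank pin A relative to C: A = (d + r cosθ, r sinθ); lever angle φ = atan2(r sinθ, d + r cosθ).
Differentiating tanφ: φ̇ = rω(d cosθ + r)/(d² + r² + 2dr cosθ).
d² + r² + 2dr cosθ = |CA|² = 0.010183 m²;  d cosθ + r = +0.010879 m.
|ω_lever| = |0.0506·3.875·+0.010879| / 0.010183 = 0.20946 rad/s.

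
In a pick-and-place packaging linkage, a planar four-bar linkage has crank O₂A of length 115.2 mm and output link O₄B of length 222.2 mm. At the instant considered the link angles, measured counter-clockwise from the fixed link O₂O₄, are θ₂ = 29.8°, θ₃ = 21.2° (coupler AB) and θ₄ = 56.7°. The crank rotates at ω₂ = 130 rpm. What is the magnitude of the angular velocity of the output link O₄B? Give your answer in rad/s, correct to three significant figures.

ω₂ = 13.61 rad/s (from 130 rpm).
Differentiating the loop-closure r₂e^{iθ₂}+r₃e^{iθ₃}=r₁+r₄e^{iθ₄} gives r₂ω₂e^{iθ₂}+r₃ω₃e^{iθ₃}=r₄ω₄e^{iθ₄}.
Eliminating the other unknown: ω₄ = r₂ω₂ sin(θ₂−θ₃) / [r₄ sin(θ₄−θ₃)].
Numerator sine = +0.14954; denominator sine = +0.58070.
Result = 0.1152·13.61·(+0.14954) / (0.2222·(+0.58070)) = +1.8175 rad/s; magnitude 1.8175 rad/s.

1.82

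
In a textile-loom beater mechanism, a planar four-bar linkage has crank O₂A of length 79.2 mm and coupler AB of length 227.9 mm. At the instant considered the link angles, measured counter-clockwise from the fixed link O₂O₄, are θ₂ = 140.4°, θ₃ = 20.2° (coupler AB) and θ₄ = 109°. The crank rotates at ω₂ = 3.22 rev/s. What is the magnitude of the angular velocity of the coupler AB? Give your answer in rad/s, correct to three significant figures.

ω₂ = 20.23 rad/s (from 3.22 rev/s).
Differentiating the loop-closure r₂e^{iθ₂}+r₃e^{iθ₃}=r₁+r₄e^{iθ₄} gives r₂ω₂e^{iθ₂}+r₃ω₃e^{iθ₃}=r₄ω₄e^{iθ₄}.
Eliminating the other unknown: ω₃ = r₂ω₂ sin(θ₄−θ₂) / [r₃ sin(θ₃−θ₄)].
Numerator sine = -0.52101; denominator sine = -0.99978.
Result = 0.0792·20.23·(-0.52101) / (0.2279·(-0.99978)) = +3.664 rad/s; magnitude 3.664 rad/s.

3.66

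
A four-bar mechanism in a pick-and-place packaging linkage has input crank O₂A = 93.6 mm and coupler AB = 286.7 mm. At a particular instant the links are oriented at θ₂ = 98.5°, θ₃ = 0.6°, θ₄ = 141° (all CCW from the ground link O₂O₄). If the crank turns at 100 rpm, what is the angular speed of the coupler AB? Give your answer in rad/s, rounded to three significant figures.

3.62

ω₂ = 10.47 rad/s (from 100 rpm).
Differentiating the loop-closure r₂e^{iθ₂}+r₃e^{iθ₃}=r₁+r₄e^{iθ₄} gives r₂ω₂e^{iθ₂}+r₃ω₃e^{iθ₃}=r₄ω₄e^{iθ₄}.
Eliminating the other unknown: ω₃ = r₂ω₂ sin(θ₄−θ₂) / [r₃ sin(θ₃−θ₄)].
Numerator sine = +0.67559; denominator sine = -0.63742.
Result = 0.0936·10.47·(+0.67559) / (0.2867·(-0.63742)) = -3.6235 rad/s; magnitude 3.6235 rad/s.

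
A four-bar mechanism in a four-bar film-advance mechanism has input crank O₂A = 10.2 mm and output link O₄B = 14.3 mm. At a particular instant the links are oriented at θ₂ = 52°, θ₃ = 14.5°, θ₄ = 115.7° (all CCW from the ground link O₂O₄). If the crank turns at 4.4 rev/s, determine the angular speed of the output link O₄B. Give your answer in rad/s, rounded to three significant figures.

ω₂ = 27.65 rad/s (from 4.4 rev/s).
Differentiating the loop-closure r₂e^{iθ₂}+r₃e^{iθ₃}=r₁+r₄e^{iθ₄} gives r₂ω₂e^{iθ₂}+r₃ω₃e^{iθ₃}=r₄ω₄e^{iθ₄}.
Eliminating the other unknown: ω₄ = r₂ω₂ sin(θ₂−θ₃) / [r₄ sin(θ₄−θ₃)].
Numerator sine = +0.60876; denominator sine = +0.98096.
Result = 0.0102·27.65·(+0.60876) / (0.0143·(+0.98096)) = +12.238 rad/s; magnitude 12.238 rad/s.

12.2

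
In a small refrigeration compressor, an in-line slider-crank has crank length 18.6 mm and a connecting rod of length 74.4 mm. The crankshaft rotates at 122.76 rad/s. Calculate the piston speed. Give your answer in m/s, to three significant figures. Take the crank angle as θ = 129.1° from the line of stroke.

ω = 122.8 rad/s
For an in-line slider-crank, x = r cosθ + √(L² − r² sin²θ), so v = −rω sinθ·[1 + r cosθ/√(L² − r² sin²θ)].
With r = 0.0186 m, L = 0.0744 m, θ = 129.1°: √(L² − r² sin²θ) = 0.072986 m.
v = −0.0186·122.8·0.77605·[1 + 0.0186·-0.63068/0.072986] = -1.4872 m/s.
|v| = 1.4872 m/s.

1.49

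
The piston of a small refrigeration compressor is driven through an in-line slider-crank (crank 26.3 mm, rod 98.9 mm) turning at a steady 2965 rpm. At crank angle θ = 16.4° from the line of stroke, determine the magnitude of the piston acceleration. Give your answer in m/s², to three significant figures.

ω = 2π·2965/60 = 310.5 rad/s
x(θ) = r cosθ + √(L² − r² sin²θ); with ω constant, a = ω²·d²x/dθ².
d²x/dθ² = −r cosθ − r²(cos2θ)/√u − r⁴ sin²2θ/(4u^{3/2}),  u = L² − r² sin²θ = 0.00972607 m².
Substituting r = 0.0263 m, L = 0.0989 m, θ = 16.4°: d²x/dθ² = -0.031162 m.
a = ω²·d²x/dθ² = (310.5)²·(-0.031162) = -3004.2 m/s²;  |a| = 3004.2 m/s².

3000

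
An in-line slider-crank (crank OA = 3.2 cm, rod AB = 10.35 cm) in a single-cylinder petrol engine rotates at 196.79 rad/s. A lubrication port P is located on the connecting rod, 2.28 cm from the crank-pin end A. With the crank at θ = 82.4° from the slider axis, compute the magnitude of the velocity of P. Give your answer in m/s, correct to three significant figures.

6.33

ω = 196.8 rad/s.  Crank-pin speed |V_A| = rω = 6.2973 m/s, perpendicular to OA.
Rod angle: sinφ = −(r/L) sinθ ⇒ φ = -17.846°; ω_rod = −rω cosθ/√(L²−r²sin²θ) = -8.4537 rad/s.
V_P = V_A + ω_rod × AP, with AP = 0.0228 m along the rod.
Components: V_Px = −rω sinθ − a·ω_rod·sinφ = -6.301 m/s;  V_Py = rω cosθ + a·ω_rod·cosφ = +0.64939 m/s.
|V_P| = √(V_Px² + V_Py²) = 6.3344 m/s.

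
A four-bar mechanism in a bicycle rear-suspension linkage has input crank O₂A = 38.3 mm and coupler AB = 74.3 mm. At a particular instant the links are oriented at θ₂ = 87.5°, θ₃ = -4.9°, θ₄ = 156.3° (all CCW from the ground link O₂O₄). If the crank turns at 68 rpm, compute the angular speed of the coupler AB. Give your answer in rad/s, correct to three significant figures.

10.6

ω₂ = 7.121 rad/s (from 68 rpm).
Differentiating the loop-closure r₂e^{iθ₂}+r₃e^{iθ₃}=r₁+r₄e^{iθ₄} gives r₂ω₂e^{iθ₂}+r₃ω₃e^{iθ₃}=r₄ω₄e^{iθ₄}.
Eliminating the other unknown: ω₃ = r₂ω₂ sin(θ₄−θ₂) / [r₃ sin(θ₃−θ₄)].
Numerator sine = +0.93232; denominator sine = -0.32227.
Result = 0.0383·7.121·(+0.93232) / (0.0743·(-0.32227)) = -10.619 rad/s; magnitude 10.619 rad/s.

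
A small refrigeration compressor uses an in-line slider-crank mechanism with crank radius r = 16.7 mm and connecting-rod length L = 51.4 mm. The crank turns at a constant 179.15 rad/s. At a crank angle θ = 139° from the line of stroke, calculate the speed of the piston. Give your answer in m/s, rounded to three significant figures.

1.47

ω = 179.2 rad/s
For an in-line slider-crank, x = r cosθ + √(L² − r² sin²θ), so v = −rω sinθ·[1 + r cosθ/√(L² − r² sin²θ)].
With r = 0.0167 m, L = 0.0514 m, θ = 139°: √(L² − r² sin²θ) = 0.050219 m.
v = −0.0167·179.2·0.65606·[1 + 0.0167·-0.75471/0.050219] = -1.4702 m/s.
|v| = 1.4702 m/s.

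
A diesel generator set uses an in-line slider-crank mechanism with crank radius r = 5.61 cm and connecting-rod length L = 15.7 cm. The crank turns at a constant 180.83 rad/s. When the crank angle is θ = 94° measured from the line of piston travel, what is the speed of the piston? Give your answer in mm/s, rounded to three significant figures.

ω = 180.8 rad/s
For an in-line slider-crank, x = r cosθ + √(L² − r² sin²θ), so v = −rω sinθ·[1 + r cosθ/√(L² − r² sin²θ)].
With r = 0.0561 m, L = 0.157 m, θ = 94°: √(L² − r² sin²θ) = 0.14669 m.
v = −0.0561·180.8·0.99756·[1 + 0.0561·-0.06976/0.14669] = -9.8499 m/s.
|v| = 9.8499 m/s = 9849.9 mm/s.

9850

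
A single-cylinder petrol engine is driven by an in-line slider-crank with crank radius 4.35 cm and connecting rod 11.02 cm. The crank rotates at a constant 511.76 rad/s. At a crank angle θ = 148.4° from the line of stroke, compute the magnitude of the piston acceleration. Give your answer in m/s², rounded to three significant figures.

7480

ω = 511.8 rad/s
x(θ) = r cosθ + √(L² − r² sin²θ); with ω constant, a = ω²·d²x/dθ².
d²x/dθ² = −r cosθ − r²(cos2θ)/√u − r⁴ sin²2θ/(4u^{3/2}),  u = L² − r² sin²θ = 0.0116245 m².
Substituting r = 0.0435 m, L = 0.1102 m, θ = 148.4°: d²x/dθ² = +0.028568 m.
a = ω²·d²x/dθ² = (511.8)²·(+0.028568) = +7481.9 m/s²;  |a| = 7481.9 m/s².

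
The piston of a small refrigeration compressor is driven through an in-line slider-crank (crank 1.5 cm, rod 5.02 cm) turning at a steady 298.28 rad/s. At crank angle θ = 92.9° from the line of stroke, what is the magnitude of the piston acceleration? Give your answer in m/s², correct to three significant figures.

483

ω = 298.3 rad/s
x(θ) = r cosθ + √(L² − r² sin²θ); with ω constant, a = ω²·d²x/dθ².
d²x/dθ² = −r cosθ − r²(cos2θ)/√u − r⁴ sin²2θ/(4u^{3/2}),  u = L² − r² sin²θ = 0.00229562 m².
Substituting r = 0.015 m, L = 0.0502 m, θ = 92.9°: d²x/dθ² = +0.0054297 m.
a = ω²·d²x/dθ² = (298.3)²·(+0.0054297) = +483.09 m/s²;  |a| = 483.09 m/s².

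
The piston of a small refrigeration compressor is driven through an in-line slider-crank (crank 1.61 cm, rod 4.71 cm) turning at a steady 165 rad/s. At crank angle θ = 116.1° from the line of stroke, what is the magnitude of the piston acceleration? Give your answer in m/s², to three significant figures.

ω = 165 rad/s
x(θ) = r cosθ + √(L² − r² sin²θ); with ω constant, a = ω²·d²x/dθ².
d²x/dθ² = −r cosθ − r²(cos2θ)/√u − r⁴ sin²2θ/(4u^{3/2}),  u = L² − r² sin²θ = 0.00200937 m².
Substituting r = 0.0161 m, L = 0.0471 m, θ = 116.1°: d²x/dθ² = +0.010511 m.
a = ω²·d²x/dθ² = (165)²·(+0.010511) = +286.16 m/s²;  |a| = 286.16 m/s².

286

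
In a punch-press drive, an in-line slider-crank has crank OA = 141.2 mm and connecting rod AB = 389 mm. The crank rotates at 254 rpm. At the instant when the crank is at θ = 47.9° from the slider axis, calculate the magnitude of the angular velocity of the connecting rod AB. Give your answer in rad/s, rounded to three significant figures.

ω = 26.6 rad/s (converted from 254 rpm).
The rod makes angle φ with the slider axis where L sinφ = r sinθ; differentiating, L cosφ·φ̇ = r ω cosθ.
L cosφ = √(L² − r² sin²θ) = 0.37463 m.
|ω_rod| = r ω |cosθ| / √(L² − r² sin²θ) = 0.1412·26.6·0.67043/0.37463 = 6.7212 rad/s.

6.72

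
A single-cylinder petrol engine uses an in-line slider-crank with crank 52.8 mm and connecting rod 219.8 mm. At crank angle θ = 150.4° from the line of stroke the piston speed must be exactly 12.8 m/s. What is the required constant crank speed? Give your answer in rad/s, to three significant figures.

For an in-line slider-crank, |v_piston| = rω|sinθ|·[1 + r cosθ/√(L² − r² sin²θ)].
With r = 0.0528 m, L = 0.2198 m, θ = 150.4°: the bracketed kinematic factor |dx/dθ| = 0.020594 m.
ω = v/|dx/dθ| = 12.8/0.020594 = 621.54 rad/s.

622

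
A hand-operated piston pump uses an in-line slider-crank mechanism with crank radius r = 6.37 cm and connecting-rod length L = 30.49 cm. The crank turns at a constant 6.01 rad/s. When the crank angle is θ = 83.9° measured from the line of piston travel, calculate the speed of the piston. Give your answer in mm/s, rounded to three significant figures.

ω = 6.01 rad/s
For an in-line slider-crank, x = r cosθ + √(L² − r² sin²θ), so v = −rω sinθ·[1 + r cosθ/√(L² − r² sin²θ)].
With r = 0.0637 m, L = 0.3049 m, θ = 83.9°: √(L² − r² sin²θ) = 0.29825 m.
v = −0.0637·6.01·0.99434·[1 + 0.0637·0.10626/0.29825] = -0.38931 m/s.
|v| = 0.38931 m/s = 389.31 mm/s.

389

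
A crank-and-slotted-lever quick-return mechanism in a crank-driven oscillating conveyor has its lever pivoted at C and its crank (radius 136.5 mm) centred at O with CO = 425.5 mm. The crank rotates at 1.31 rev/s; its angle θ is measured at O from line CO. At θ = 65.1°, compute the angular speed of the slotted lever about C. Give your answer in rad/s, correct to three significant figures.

1.43

ω = 8.231 rad/s (from 1.31 rev/s).
Crank pin A relative to C: A = (d + r cosθ, r sinθ); lever angle φ = atan2(r sinθ, d + r cosθ).
Differentiating tanφ: φ̇ = rω(d cosθ + r)/(d² + r² + 2dr cosθ).
d² + r² + 2dr cosθ = |CA|² = 0.248591 m²;  d cosθ + r = +0.31565 m.
|ω_lever| = |0.1365·8.231·+0.31565| / 0.248591 = 1.4266 rad/s.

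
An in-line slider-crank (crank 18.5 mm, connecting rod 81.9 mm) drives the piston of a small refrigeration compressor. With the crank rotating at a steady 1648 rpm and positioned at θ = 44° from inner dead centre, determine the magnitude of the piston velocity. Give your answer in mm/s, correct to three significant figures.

2580

ω = 2π·1648/60 = 172.6 rad/s
For an in-line slider-crank, x = r cosθ + √(L² − r² sin²θ), so v = −rω sinθ·[1 + r cosθ/√(L² − r² sin²θ)].
With r = 0.0185 m, L = 0.0819 m, θ = 44°: √(L² − r² sin²θ) = 0.080885 m.
v = −0.0185·172.6·0.69466·[1 + 0.0185·0.71934/0.080885] = -2.5827 m/s.
|v| = 2.5827 m/s = 2582.7 mm/s.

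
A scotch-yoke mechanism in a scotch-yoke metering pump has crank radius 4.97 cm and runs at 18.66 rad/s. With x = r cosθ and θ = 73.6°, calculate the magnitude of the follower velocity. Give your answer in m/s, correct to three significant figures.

ω = 18.66 rad/s
x = r cosθ ⇒ ẋ = −rω sinθ.
|v| = rω|sinθ| = 0.0497·18.66·|sin 73.6°| = 0.88967 m/s.

0.890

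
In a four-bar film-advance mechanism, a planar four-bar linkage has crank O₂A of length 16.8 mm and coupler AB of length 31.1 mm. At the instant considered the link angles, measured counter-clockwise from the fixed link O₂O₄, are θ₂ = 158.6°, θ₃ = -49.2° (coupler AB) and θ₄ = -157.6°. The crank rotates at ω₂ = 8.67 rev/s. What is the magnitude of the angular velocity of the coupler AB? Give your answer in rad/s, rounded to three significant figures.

ω₂ = 54.48 rad/s (from 8.67 rev/s).
Differentiating the loop-closure r₂e^{iθ₂}+r₃e^{iθ₃}=r₁+r₄e^{iθ₄} gives r₂ω₂e^{iθ₂}+r₃ω₃e^{iθ₃}=r₄ω₄e^{iθ₄}.
Eliminating the other unknown: ω₃ = r₂ω₂ sin(θ₄−θ₂) / [r₃ sin(θ₃−θ₄)].
Numerator sine = +0.69214; denominator sine = +0.94888.
Result = 0.0168·54.48·(+0.69214) / (0.0311·(+0.94888)) = +21.465 rad/s; magnitude 21.465 rad/s.

21.5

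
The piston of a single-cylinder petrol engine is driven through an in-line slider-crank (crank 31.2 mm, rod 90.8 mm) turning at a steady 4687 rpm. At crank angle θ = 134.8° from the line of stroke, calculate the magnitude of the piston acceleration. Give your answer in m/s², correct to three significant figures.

ω = 2π·4687/60 = 490.8 rad/s
x(θ) = r cosθ + √(L² − r² sin²θ); with ω constant, a = ω²·d²x/dθ².
d²x/dθ² = −r cosθ − r²(cos2θ)/√u − r⁴ sin²2θ/(4u^{3/2}),  u = L² − r² sin²θ = 0.00775452 m².
Substituting r = 0.0312 m, L = 0.0908 m, θ = 134.8°: d²x/dθ² = +0.021715 m.
a = ω²·d²x/dθ² = (490.8)²·(+0.021715) = +5231.2 m/s²;  |a| = 5231.2 m/s².

5230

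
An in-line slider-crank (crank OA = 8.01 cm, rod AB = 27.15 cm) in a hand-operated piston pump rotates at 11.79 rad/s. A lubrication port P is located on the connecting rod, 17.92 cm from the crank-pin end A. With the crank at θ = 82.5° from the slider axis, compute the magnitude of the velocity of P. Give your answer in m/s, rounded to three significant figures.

0.962

ω = 11.79 rad/s.  Crank-pin speed |V_A| = rω = 0.94438 m/s, perpendicular to OA.
Rod angle: sinφ = −(r/L) sinθ ⇒ φ = -17.008°; ω_rod = −rω cosθ/√(L²−r²sin²θ) = -0.47478 rad/s.
V_P = V_A + ω_rod × AP, with AP = 0.1792 m along the rod.
Components: V_Px = −rω sinθ − a·ω_rod·sinφ = -0.96119 m/s;  V_Py = rω cosθ + a·ω_rod·cosφ = +0.041906 m/s.
|V_P| = √(V_Px² + V_Py²) = 0.9621 m/s.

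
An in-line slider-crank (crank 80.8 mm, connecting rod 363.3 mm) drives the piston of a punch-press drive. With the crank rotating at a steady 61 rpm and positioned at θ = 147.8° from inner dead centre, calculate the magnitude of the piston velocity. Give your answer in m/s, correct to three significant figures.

0.223

ω = 2π·61/60 = 6.388 rad/s
For an in-line slider-crank, x = r cosθ + √(L² − r² sin²θ), so v = −rω sinθ·[1 + r cosθ/√(L² − r² sin²θ)].
With r = 0.0808 m, L = 0.3633 m, θ = 147.8°: √(L² − r² sin²θ) = 0.36074 m.
v = −0.0808·6.388·0.53288·[1 + 0.0808·-0.84619/0.36074] = -0.22291 m/s.
|v| = 0.22291 m/s.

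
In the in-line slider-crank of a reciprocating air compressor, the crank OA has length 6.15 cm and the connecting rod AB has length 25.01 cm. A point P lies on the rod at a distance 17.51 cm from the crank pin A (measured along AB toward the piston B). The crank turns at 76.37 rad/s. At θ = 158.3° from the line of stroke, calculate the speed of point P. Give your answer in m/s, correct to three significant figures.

1.96

ω = 76.37 rad/s.  Crank-pin speed |V_A| = rω = 4.6968 m/s, perpendicular to OA.
Rod angle: sinφ = −(r/L) sinθ ⇒ φ = -5.217°; ω_rod = −rω cosθ/√(L²−r²sin²θ) = +17.521 rad/s.
V_P = V_A + ω_rod × AP, with AP = 0.1751 m along the rod.
Components: V_Px = −rω sinθ − a·ω_rod·sinφ = -1.4577 m/s;  V_Py = rω cosθ + a·ω_rod·cosφ = -1.3086 m/s.
|V_P| = √(V_Px² + V_Py²) = 1.9589 m/s.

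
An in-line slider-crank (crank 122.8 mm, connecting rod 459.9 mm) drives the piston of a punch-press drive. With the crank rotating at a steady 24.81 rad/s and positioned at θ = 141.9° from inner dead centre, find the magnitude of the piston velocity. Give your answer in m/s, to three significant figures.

ω = 24.81 rad/s
For an in-line slider-crank, x = r cosθ + √(L² − r² sin²θ), so v = −rω sinθ·[1 + r cosθ/√(L² − r² sin²θ)].
With r = 0.1228 m, L = 0.4599 m, θ = 141.9°: √(L² − r² sin²θ) = 0.45362 m.
v = −0.1228·24.81·0.61704·[1 + 0.1228·-0.78694/0.45362] = -1.4794 m/s.
|v| = 1.4794 m/s.

1.48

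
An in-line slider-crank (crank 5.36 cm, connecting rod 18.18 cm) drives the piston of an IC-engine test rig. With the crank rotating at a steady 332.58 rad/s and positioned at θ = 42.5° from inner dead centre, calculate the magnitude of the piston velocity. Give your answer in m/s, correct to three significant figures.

14.7

ω = 332.6 rad/s
For an in-line slider-crank, x = r cosθ + √(L² − r² sin²θ), so v = −rω sinθ·[1 + r cosθ/√(L² − r² sin²θ)].
With r = 0.0536 m, L = 0.1818 m, θ = 42.5°: √(L² − r² sin²θ) = 0.17816 m.
v = −0.0536·332.6·0.67559·[1 + 0.0536·0.73728/0.17816] = -14.715 m/s.
|v| = 14.715 m/s.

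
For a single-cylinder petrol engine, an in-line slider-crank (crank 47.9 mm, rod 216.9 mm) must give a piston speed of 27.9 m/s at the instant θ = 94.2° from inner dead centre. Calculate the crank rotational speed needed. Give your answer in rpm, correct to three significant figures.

For an in-line slider-crank, |v_piston| = rω|sinθ|·[1 + r cosθ/√(L² − r² sin²θ)].
With r = 0.0479 m, L = 0.2169 m, θ = 94.2°: the bracketed kinematic factor |dx/dθ| = 0.046979 m.
ω = v/|dx/dθ| = 27.9/0.046979 = 593.88 rad/s.
N = 60ω/(2π) = 5671.1 rpm.

5670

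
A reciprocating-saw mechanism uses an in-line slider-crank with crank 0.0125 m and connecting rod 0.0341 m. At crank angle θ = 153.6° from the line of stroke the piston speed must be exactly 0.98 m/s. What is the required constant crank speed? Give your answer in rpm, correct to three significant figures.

2520

For an in-line slider-crank, |v_piston| = rω|sinθ|·[1 + r cosθ/√(L² − r² sin²θ)].
With r = 0.0125 m, L = 0.0341 m, θ = 153.6°: the bracketed kinematic factor |dx/dθ| = 0.0037083 m.
ω = v/|dx/dθ| = 0.98/0.0037083 = 264.27 rad/s.
N = 60ω/(2π) = 2523.6 rpm.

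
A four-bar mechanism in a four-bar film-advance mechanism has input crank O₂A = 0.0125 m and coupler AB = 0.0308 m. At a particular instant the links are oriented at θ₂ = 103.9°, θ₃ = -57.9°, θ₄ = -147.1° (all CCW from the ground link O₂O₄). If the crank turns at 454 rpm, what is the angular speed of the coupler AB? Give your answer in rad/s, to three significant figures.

18.2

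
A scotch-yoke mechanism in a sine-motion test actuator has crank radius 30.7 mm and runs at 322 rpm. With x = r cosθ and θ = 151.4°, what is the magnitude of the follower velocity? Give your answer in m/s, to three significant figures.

0.496

ω = 33.72 rad/s (from 322 rpm).
x = r cosθ ⇒ ẋ = −rω sinθ.
|v| = rω|sinθ| = 0.0307·33.72·|sin 151.4°| = 0.49554 m/s.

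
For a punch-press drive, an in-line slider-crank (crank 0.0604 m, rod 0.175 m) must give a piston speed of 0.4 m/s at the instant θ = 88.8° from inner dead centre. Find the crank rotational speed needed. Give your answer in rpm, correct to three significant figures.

For an in-line slider-crank, |v_piston| = rω|sinθ|·[1 + r cosθ/√(L² − r² sin²θ)].
With r = 0.0604 m, L = 0.175 m, θ = 88.8°: the bracketed kinematic factor |dx/dθ| = 0.060852 m.
ω = v/|dx/dθ| = 0.4/0.060852 = 6.5733 rad/s.
N = 60ω/(2π) = 62.771 rpm.

62.8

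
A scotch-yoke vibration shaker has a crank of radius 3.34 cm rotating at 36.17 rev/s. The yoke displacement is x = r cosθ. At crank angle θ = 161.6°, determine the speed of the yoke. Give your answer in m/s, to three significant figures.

ω = 227.3 rad/s (from 36.17 rev/s).
x = r cosθ ⇒ ẋ = −rω sinθ.
|v| = rω|sinθ| = 0.0334·227.3·|sin 161.6°| = 2.396 m/s.

2.40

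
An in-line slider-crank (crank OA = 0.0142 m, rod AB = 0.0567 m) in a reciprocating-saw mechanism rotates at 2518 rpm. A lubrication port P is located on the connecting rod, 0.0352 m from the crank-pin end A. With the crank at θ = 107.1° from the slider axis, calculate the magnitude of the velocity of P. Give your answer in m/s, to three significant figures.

ω = 263.7 rad/s.  Crank-pin speed |V_A| = rω = 3.7443 m/s, perpendicular to OA.
Rod angle: sinφ = −(r/L) sinθ ⇒ φ = -13.849°; ω_rod = −rω cosθ/√(L²−r²sin²θ) = +19.999 rad/s.
V_P = V_A + ω_rod × AP, with AP = 0.0352 m along the rod.
Components: V_Px = −rω sinθ − a·ω_rod·sinφ = -3.4103 m/s;  V_Py = rω cosθ + a·ω_rod·cosφ = -0.41748 m/s.
|V_P| = √(V_Px² + V_Py²) = 3.4357 m/s.

3.44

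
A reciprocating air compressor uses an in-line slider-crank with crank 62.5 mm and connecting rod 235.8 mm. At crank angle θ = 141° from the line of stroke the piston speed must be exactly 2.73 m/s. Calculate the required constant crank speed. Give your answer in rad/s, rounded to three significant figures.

For an in-line slider-crank, |v_piston| = rω|sinθ|·[1 + r cosθ/√(L² − r² sin²θ)].
With r = 0.0625 m, L = 0.2358 m, θ = 141°: the bracketed kinematic factor |dx/dθ| = 0.031115 m.
ω = v/|dx/dθ| = 2.73/0.031115 = 87.738 rad/s.

87.7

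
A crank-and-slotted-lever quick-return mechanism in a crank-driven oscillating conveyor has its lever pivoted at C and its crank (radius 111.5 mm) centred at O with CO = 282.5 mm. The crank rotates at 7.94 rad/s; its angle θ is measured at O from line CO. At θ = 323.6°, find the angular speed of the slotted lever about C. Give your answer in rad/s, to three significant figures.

2.10

ω = 7.94 rad/s
Crank pin A relative to C: A = (d + r cosθ, r sinθ); lever angle φ = atan2(r sinθ, d + r cosθ).
Differentiating tanφ: φ̇ = rω(d cosθ + r)/(d² + r² + 2dr cosθ).
d² + r² + 2dr cosθ = |CA|² = 0.142945 m²;  d cosθ + r = +0.33888 m.
|ω_lever| = |0.1115·7.94·+0.33888| / 0.142945 = 2.0988 rad/s.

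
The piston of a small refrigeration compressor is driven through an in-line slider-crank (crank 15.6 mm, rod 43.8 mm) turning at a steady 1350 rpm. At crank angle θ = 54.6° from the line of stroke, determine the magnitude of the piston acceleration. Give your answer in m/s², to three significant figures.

146

ω = 2π·1350/60 = 141.4 rad/s
x(θ) = r cosθ + √(L² − r² sin²θ); with ω constant, a = ω²·d²x/dθ².
d²x/dθ² = −r cosθ − r²(cos2θ)/√u − r⁴ sin²2θ/(4u^{3/2}),  u = L² − r² sin²θ = 0.00175674 m².
Substituting r = 0.0156 m, L = 0.0438 m, θ = 54.6°: d²x/dθ² = -0.0073066 m.
a = ω²·d²x/dθ² = (141.4)²·(-0.0073066) = -146.03 m/s²;  |a| = 146.03 m/s².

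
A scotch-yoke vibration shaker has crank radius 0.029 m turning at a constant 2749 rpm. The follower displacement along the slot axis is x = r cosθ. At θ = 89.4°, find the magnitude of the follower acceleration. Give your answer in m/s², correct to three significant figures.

25.2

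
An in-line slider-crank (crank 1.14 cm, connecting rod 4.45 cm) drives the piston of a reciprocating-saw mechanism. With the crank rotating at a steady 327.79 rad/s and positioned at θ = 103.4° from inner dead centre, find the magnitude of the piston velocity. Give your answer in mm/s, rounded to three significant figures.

3410

ω = 327.8 rad/s
For an in-line slider-crank, x = r cosθ + √(L² − r² sin²θ), so v = −rω sinθ·[1 + r cosθ/√(L² − r² sin²θ)].
With r = 0.0114 m, L = 0.0445 m, θ = 103.4°: √(L² − r² sin²θ) = 0.043096 m.
v = −0.0114·327.8·0.97278·[1 + 0.0114·-0.23175/0.043096] = -3.4122 m/s.
|v| = 3.4122 m/s = 3412.2 mm/s.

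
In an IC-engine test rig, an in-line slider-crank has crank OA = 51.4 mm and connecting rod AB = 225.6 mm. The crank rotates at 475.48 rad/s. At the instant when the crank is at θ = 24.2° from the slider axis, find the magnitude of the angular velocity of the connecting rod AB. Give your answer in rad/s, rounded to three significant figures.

ω = 475.5 rad/s
The rod makes angle φ with the slider axis where L sinφ = r sinθ; differentiating, L cosφ·φ̇ = r ω cosθ.
L cosφ = √(L² − r² sin²θ) = 0.22461 m.
|ω_rod| = r ω |cosθ| / √(L² − r² sin²θ) = 0.0514·475.5·0.91212/0.22461 = 99.245 rad/s.

99.2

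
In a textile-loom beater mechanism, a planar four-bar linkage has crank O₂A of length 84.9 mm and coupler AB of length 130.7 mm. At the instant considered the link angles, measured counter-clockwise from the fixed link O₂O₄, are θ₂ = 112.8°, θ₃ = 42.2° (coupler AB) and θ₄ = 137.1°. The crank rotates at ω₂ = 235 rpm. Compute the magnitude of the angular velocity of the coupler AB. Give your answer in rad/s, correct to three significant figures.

ω₂ = 24.61 rad/s (from 235 rpm).
Differentiating the loop-closure r₂e^{iθ₂}+r₃e^{iθ₃}=r₁+r₄e^{iθ₄} gives r₂ω₂e^{iθ₂}+r₃ω₃e^{iθ₃}=r₄ω₄e^{iθ₄}.
Eliminating the other unknown: ω₃ = r₂ω₂ sin(θ₄−θ₂) / [r₃ sin(θ₃−θ₄)].
Numerator sine = +0.41151; denominator sine = -0.99635.
Result = 0.0849·24.61·(+0.41151) / (0.1307·(-0.99635)) = -6.6024 rad/s; magnitude 6.6024 rad/s.

6.60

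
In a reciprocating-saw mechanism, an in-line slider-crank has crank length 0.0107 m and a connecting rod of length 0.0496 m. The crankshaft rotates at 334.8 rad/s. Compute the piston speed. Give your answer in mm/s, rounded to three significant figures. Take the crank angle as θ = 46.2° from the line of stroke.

2980

ω = 334.8 rad/s
For an in-line slider-crank, x = r cosθ + √(L² − r² sin²θ), so v = −rω sinθ·[1 + r cosθ/√(L² − r² sin²θ)].
With r = 0.0107 m, L = 0.0496 m, θ = 46.2°: √(L² − r² sin²θ) = 0.048995 m.
v = −0.0107·334.8·0.72176·[1 + 0.0107·0.69214/0.048995] = -2.9764 m/s.
|v| = 2.9764 m/s = 2976.4 mm/s.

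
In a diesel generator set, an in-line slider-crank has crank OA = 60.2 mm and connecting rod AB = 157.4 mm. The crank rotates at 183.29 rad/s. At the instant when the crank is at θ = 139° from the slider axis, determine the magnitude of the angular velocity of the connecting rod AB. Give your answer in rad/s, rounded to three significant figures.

54.7

ω = 183.3 rad/s
The rod makes angle φ with the slider axis where L sinφ = r sinθ; differentiating, L cosφ·φ̇ = r ω cosθ.
L cosφ = √(L² − r² sin²θ) = 0.15236 m.
|ω_rod| = r ω |cosθ| / √(L² − r² sin²θ) = 0.0602·183.3·0.75471/0.15236 = 54.655 rad/s.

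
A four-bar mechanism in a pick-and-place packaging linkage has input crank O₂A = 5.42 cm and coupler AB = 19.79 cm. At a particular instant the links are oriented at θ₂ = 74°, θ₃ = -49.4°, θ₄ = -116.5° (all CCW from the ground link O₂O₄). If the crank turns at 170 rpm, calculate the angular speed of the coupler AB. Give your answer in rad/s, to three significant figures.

ω₂ = 17.8 rad/s (from 170 rpm).
Differentiating the loop-closure r₂e^{iθ₂}+r₃e^{iθ₃}=r₁+r₄e^{iθ₄} gives r₂ω₂e^{iθ₂}+r₃ω₃e^{iθ₃}=r₄ω₄e^{iθ₄}.
Eliminating the other unknown: ω₃ = r₂ω₂ sin(θ₄−θ₂) / [r₃ sin(θ₃−θ₄)].
Numerator sine = +0.18224; denominator sine = +0.92119.
Result = 0.0542·17.8·(+0.18224) / (0.1979·(+0.92119)) = +0.96453 rad/s; magnitude 0.96453 rad/s.

0.965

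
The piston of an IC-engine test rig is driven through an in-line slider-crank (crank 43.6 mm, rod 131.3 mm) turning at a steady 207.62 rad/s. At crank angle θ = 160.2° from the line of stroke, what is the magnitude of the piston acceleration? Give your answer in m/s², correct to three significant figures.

ω = 207.6 rad/s
x(θ) = r cosθ + √(L² − r² sin²θ); with ω constant, a = ω²·d²x/dθ².
d²x/dθ² = −r cosθ − r²(cos2θ)/√u − r⁴ sin²2θ/(4u^{3/2}),  u = L² − r² sin²θ = 0.0170216 m².
Substituting r = 0.0436 m, L = 0.1313 m, θ = 160.2°: d²x/dθ² = +0.02963 m.
a = ω²·d²x/dθ² = (207.6)²·(+0.02963) = +1277.2 m/s²;  |a| = 1277.2 m/s².

1280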